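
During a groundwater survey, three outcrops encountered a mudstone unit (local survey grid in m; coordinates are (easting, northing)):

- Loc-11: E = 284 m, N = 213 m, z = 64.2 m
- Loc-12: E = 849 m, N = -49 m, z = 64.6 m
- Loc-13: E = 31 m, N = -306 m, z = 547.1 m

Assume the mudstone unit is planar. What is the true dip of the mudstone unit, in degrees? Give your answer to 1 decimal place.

Let the plane be z = a·E + b·N + c.
Loc-12−Loc-11: 565a − 262b = 0.4;  Loc-13−Loc-11: −253a − 519b = 482.9.
Solving gives a = −0.35133, b = −0.75918.
Gradient magnitude |∇z| = √(a² + b²) = √(0.12344 + 0.57635) = 0.83653.
True dip = arctan(0.83653) = 39.9°, dipping toward NNE (azimuth ≈ 025°).

39.9°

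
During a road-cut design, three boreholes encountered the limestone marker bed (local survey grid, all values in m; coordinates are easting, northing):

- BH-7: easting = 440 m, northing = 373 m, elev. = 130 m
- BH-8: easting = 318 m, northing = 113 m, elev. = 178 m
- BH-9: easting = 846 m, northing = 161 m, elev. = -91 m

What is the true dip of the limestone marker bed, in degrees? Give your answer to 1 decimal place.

Two edge vectors: BH-7→BH-8 = (-122, -260, 48), BH-7→BH-9 = (406, -212, -221).
Normal n = (BH-7→BH-8) × (BH-7→BH-9) = (67636, -7474, 131424).
So ∂z/∂easting = −n_x/n_z = −0.51464 and ∂z/∂northing = −n_y/n_z = 0.05687.
Gradient magnitude |∇z| = √(a² + b²) = √(0.26485 + 0.00323) = 0.51777.
True dip = arctan(0.51777) = 27.4°, dipping toward E (azimuth ≈ 096°).

27.4°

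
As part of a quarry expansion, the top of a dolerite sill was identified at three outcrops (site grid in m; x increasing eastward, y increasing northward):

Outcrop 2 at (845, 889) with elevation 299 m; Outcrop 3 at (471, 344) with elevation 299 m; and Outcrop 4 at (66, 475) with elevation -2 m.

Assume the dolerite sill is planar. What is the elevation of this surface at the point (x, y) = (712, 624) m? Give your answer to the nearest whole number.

329 m

Two edge vectors: Outcrop 2→Outcrop 3 = (-374, -545, 0), Outcrop 2→Outcrop 4 = (-779, -414, -301).
Normal n = (Outcrop 2→Outcrop 3) × (Outcrop 2→Outcrop 4) = (164045, -112574, -269719).
So ∂z/∂x = −n_x/n_z = 0.60821 and ∂z/∂y = −n_y/n_z = −0.41738.
Intercept c from Outcrop 2: 299 − 513.93 + 371.05 = 156.11.
At (712, 624): z = 433.0 − 260.4 + 156.11 = 328.7 m.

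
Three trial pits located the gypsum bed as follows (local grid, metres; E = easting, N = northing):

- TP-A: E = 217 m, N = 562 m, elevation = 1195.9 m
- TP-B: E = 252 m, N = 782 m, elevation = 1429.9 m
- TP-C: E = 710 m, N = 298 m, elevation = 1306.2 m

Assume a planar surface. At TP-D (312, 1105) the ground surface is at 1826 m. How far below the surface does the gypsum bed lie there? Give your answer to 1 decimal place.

46.2 m

Let the plane be z = a·E + b·N + c.
TP-B−TP-A: 35a + 220b = 234;  TP-C−TP-A: 493a − 264b = 110.3.
Solving gives a = 0.731028, b = 0.947336.
Then c = 1195.9 − a·217 − b·562 = 504.86.
At (312, 1105): z_contact = 228.08 + 1046.81 + 504.86 = 1779.75 m.
Depth below ground = 1826 − 1779.75 = 46.2 m.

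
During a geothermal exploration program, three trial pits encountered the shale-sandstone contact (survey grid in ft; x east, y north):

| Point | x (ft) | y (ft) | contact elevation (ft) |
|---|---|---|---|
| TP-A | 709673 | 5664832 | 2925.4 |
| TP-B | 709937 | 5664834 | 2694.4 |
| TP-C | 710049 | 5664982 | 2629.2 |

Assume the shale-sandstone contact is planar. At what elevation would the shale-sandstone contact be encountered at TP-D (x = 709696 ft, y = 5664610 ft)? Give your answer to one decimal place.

2855.8 ft

Let the plane be z = a·x + b·y + c.
TP-B−TP-A: 264a + 2b = −231;  TP-C−TP-A: 376a + 150b = −296.2.
Solving gives a = −0.876688633, b = 0.222899506.
Then c = 2925.4 − a·709673 − b·5664832 = −637600.60.
At (709696, 5664610): z = −622182.4 + 1262638.8 − 637600.60 = 2855.8 ft.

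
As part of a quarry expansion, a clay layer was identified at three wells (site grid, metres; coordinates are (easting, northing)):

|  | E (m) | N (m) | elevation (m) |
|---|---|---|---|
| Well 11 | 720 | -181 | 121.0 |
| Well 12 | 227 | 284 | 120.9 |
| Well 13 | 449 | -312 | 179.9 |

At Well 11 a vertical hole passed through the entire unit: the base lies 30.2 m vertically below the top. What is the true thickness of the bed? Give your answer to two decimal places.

29.56 m

Two edge vectors: Well 11→Well 12 = (-493, 465, -0.1), Well 11→Well 13 = (-271, -131, 58.9).
Normal n = (Well 11→Well 12) × (Well 11→Well 13) = (27375.4, 29064.8, 190598).
So ∂z/∂E = −n_x/n_z = −0.14363 and ∂z/∂N = −n_y/n_z = −0.15249.
|∇z| = √(a²+b²) = 0.20948, so dip δ = arctan(0.20948) = 11.83°.
True thickness = vertical thickness × cos δ = 30.2 × cos 11.83° = 29.56 m.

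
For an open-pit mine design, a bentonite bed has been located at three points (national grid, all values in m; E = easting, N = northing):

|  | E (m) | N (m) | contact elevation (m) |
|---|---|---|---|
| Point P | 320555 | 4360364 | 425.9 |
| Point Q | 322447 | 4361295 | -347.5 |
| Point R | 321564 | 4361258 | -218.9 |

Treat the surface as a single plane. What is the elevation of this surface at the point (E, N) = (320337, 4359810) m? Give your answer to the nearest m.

Let the plane be z = a·E + b·N + c.
Point Q−Point P: 1892a + 931b = −773.4;  Point R−Point P: 1009a + 894b = −644.8.
Solving gives a = −0.12114686, b = −0.58452216.
Then c = 425.9 − a·320555 − b·4360364 = 2587989.54.
At (320337, 4359810): z = −38807.8 − 2548405.6 + 2587989.54 = 776.1 m.

776 m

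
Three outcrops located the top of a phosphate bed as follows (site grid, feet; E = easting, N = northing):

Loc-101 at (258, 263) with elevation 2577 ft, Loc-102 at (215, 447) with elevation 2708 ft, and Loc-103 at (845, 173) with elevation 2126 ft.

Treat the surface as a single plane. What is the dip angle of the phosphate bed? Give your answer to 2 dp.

Let the plane be z = a·E + b·N + c.
Loc-102−Loc-101: −43a + 184b = 131;  Loc-103−Loc-101: 587a − 90b = −451.
Solving gives a = −0.68365, b = 0.55219.
Gradient magnitude |∇z| = √(a² + b²) = √(0.46738 + 0.30491) = 0.87880.
True dip = arctan(0.87880) = 41.31°, dipping toward SE (azimuth ≈ 129°).

41.31°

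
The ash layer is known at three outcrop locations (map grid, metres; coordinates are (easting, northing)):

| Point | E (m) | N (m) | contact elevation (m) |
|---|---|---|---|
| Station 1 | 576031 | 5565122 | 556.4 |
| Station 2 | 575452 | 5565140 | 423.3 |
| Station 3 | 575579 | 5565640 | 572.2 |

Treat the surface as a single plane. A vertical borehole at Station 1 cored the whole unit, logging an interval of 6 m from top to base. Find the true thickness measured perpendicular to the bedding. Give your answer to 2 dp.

5.69 m

Two edge vectors: Station 1→Station 2 = (-579, 18, -133.1), Station 1→Station 3 = (-452, 518, 15.8).
Normal n = (Station 1→Station 2) × (Station 1→Station 3) = (69230.2, 69309.4, -291786).
So ∂z/∂E = −n_x/n_z = 0.23726 and ∂z/∂N = −n_y/n_z = 0.23754.
|∇z| = √(a²+b²) = 0.33573, so dip δ = arctan(0.33573) = 18.56°.
True thickness = vertical thickness × cos δ = 6 × cos 18.56° = 5.69 m.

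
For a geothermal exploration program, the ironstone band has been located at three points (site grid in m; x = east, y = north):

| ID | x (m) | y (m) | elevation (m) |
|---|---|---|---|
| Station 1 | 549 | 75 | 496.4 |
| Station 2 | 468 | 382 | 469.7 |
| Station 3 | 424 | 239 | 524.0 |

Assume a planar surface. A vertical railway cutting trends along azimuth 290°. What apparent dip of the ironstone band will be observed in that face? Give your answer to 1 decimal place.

22.1°

Two edge vectors: Station 1→Station 2 = (-81, 307, -26.7), Station 1→Station 3 = (-125, 164, 27.6).
Normal n = (Station 1→Station 2) × (Station 1→Station 3) = (12852, 5573.1, 25091).
So ∂z/∂x = −n_x/n_z = −0.51222 and ∂z/∂y = −n_y/n_z = −0.22212.
Unit vector along 290° is (sin 290°, cos 290°) = (-0.9397, 0.3420).
Slope in that direction = a·(-0.9397) + b·(0.3420) = 0.40536.
Apparent dip = arctan|0.40536| = 22.1° (true dip is 29.2°, so apparent ≤ true as expected).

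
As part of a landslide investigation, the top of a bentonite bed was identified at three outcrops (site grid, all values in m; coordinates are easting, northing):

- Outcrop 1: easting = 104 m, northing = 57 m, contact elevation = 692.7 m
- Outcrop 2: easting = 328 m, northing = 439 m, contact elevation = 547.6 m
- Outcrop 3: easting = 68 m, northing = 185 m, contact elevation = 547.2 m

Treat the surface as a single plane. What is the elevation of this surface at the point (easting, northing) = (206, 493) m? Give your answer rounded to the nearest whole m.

393 m

Let the plane be z = a·easting + b·northing + c.
Outcrop 2−Outcrop 1: 224a + 382b = −145.1;  Outcrop 3−Outcrop 1: −36a + 128b = −145.5.
Solving gives a = 0.87234, b = −0.89137.
Then c = 692.7 − a·104 − b·57 = 652.78.
At (206, 493): z = 179.7 − 439.4 + 652.78 = 393.0 m.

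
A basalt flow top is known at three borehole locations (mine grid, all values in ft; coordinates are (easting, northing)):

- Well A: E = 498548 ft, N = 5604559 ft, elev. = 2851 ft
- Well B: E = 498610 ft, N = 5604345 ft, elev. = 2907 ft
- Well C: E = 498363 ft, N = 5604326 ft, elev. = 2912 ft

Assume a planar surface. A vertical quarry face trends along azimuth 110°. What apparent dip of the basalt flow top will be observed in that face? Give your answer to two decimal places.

Two edge vectors: Well A→Well B = (62, -214, 56), Well A→Well C = (-185, -233, 61).
Normal n = (Well A→Well B) × (Well A→Well C) = (-6, -14142, -54036).
So ∂z/∂E = −n_x/n_z = −0.00011 and ∂z/∂N = −n_y/n_z = −0.26171.
Unit vector along 110° is (sin 110°, cos 110°) = (0.9397, -0.3420).
Slope in that direction = a·(0.9397) + b·(-0.3420) = 0.08941.
Apparent dip = arctan|0.08941| = 5.11° (true dip is 14.7°, so apparent ≤ true as expected).

5.11°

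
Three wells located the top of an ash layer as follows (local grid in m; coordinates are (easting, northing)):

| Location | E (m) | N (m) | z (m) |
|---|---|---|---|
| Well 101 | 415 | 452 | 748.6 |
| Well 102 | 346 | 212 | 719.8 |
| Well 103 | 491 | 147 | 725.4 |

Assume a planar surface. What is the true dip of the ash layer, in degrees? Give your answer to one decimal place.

7.2°

Two edge vectors: Well 101→Well 102 = (-69, -240, -28.8), Well 101→Well 103 = (76, -305, -23.2).
Normal n = (Well 101→Well 102) × (Well 101→Well 103) = (-3216, -3789.6, 39285).
So ∂z/∂E = −n_x/n_z = 0.08186 and ∂z/∂N = −n_y/n_z = 0.09646.
Gradient magnitude |∇z| = √(a² + b²) = √(0.00670 + 0.00931) = 0.12652.
True dip = arctan(0.12652) = 7.2°, dipping toward SW (azimuth ≈ 220°).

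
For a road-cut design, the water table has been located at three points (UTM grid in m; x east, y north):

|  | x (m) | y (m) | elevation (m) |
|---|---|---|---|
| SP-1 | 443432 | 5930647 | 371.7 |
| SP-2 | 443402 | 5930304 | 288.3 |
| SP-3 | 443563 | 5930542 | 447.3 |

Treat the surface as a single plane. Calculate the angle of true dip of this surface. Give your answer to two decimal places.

Let the plane be z = a·x + b·y + c.
SP-2−SP-1: −30a − 343b = −83.4;  SP-3−SP-1: 131a − 105b = 75.6.
Solving gives a = 0.72142, b = 0.18005.
Gradient magnitude |∇z| = √(a² + b²) = √(0.52044 + 0.03242) = 0.74354.
True dip = arctan(0.74354) = 36.63°, dipping toward WSW (azimuth ≈ 256°).

36.63°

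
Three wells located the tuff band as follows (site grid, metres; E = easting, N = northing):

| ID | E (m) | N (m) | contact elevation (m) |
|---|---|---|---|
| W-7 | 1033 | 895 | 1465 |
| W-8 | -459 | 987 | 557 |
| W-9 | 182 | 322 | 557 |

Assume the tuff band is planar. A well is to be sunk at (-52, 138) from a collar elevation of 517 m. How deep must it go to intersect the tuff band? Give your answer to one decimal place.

Two edge vectors: W-7→W-8 = (-1492, 92, -908), W-7→W-9 = (-851, -573, -908).
Normal n = (W-7→W-8) × (W-7→W-9) = (-603820, -582028, 933208).
So ∂z/∂E = −n_x/n_z = 0.647037 and ∂z/∂N = −n_y/n_z = 0.623685.
Intercept c from W-7: 1465 − 668.39 − 558.20 = 238.41.
At (-52, 138): z_contact = −33.65 + 86.07 + 238.41 = 290.84 m.
Depth below ground = 517 − 290.84 = 226.2 m.

226.2 m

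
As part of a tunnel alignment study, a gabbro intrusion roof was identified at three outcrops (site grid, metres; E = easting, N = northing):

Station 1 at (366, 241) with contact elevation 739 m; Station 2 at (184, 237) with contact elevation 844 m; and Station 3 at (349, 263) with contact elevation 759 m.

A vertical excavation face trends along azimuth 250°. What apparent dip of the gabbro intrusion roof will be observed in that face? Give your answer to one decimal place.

Two edge vectors: Station 1→Station 2 = (-182, -4, 105), Station 1→Station 3 = (-17, 22, 20).
Normal n = (Station 1→Station 2) × (Station 1→Station 3) = (-2390, 1855, -4072).
So ∂z/∂E = −n_x/n_z = −0.58694 and ∂z/∂N = −n_y/n_z = 0.45555.
Unit vector along 250° is (sin 250°, cos 250°) = (-0.9397, -0.3420).
Slope in that direction = a·(-0.9397) + b·(-0.3420) = 0.39573.
Apparent dip = arctan|0.39573| = 21.6° (true dip is 36.6°, so apparent ≤ true as expected).

21.6°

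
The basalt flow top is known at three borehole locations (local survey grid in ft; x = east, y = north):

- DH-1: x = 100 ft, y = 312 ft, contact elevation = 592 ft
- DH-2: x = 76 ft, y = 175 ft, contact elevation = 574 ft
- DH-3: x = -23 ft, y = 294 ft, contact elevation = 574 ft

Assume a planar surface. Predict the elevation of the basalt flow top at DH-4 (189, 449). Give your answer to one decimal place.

Let the plane be z = a·x + b·y + c.
DH-2−DH-1: −24a − 137b = −18;  DH-3−DH-1: −123a − 18b = −18.
Solving gives a = 0.13046, b = 0.10853.
Then c = 592 − a·100 − b·312 = 545.09.
At (189, 449): z = 24.7 + 48.7 + 545.09 = 618.5 ft.

618.5 ft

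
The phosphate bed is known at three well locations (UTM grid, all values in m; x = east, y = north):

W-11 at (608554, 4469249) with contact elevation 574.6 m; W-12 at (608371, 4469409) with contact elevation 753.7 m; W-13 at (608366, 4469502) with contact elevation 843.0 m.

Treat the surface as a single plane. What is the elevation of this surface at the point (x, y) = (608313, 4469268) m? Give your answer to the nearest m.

Let the plane be z = a·x + b·y + c.
W-12−W-11: −183a + 160b = 179.1;  W-13−W-11: −188a + 253b = 268.4.
Solving gives a = −0.14602010, b = 0.95236451.
Then c = 574.6 − a·608554 − b·4469249 = −4166918.42.
At (608313, 4469268): z = −88825.9 + 4256372.2 − 4166918.42 = 627.9 m.

628 m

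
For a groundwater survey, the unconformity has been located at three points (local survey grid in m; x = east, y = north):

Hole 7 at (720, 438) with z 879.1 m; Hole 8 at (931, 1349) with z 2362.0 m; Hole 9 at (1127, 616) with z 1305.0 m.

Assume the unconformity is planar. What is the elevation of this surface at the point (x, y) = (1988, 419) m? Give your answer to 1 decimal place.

1321.8 m

Two edge vectors: Hole 7→Hole 8 = (211, 911, 1482.9), Hole 7→Hole 9 = (407, 178, 425.9).
Normal n = (Hole 7→Hole 8) × (Hole 7→Hole 9) = (124038.7, 513675.4, -333219).
So ∂z/∂x = −n_x/n_z = 0.372244 and ∂z/∂y = −n_y/n_z = 1.541555.
Intercept c from Hole 7: 879.1 − 268.02 − 675.20 = −64.12.
At (1988, 419): z = 740.0 + 645.9 − 64.12 = 1321.8 m.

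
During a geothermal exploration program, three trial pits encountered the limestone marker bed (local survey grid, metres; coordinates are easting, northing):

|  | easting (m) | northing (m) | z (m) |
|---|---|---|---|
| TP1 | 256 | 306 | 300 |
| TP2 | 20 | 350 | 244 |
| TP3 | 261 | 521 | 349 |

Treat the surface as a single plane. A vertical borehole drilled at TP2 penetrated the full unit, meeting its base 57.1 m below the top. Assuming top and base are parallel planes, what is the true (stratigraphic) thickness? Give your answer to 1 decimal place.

Let the plane be z = a·easting + b·northing + c.
TP2−TP1: −236a + 44b = −56;  TP3−TP1: 5a + 215b = 49.
Solving gives a = 0.27857, b = 0.22143.
|∇z| = √(a²+b²) = 0.35585, so dip δ = arctan(0.35585) = 19.59°.
True thickness = vertical thickness × cos δ = 57.1 × cos 19.59° = 53.8 m.

53.8 m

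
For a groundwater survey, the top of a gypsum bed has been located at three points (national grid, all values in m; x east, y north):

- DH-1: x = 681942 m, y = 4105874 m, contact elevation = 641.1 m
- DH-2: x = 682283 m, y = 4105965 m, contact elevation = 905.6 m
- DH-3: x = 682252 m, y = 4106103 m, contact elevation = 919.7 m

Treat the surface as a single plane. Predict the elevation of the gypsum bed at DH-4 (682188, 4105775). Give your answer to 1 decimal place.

789.0 m

Let the plane be z = a·x + b·y + c.
DH-2−DH-1: 341a + 91b = 264.5;  DH-3−DH-1: 310a + 229b = 278.6.
Solving gives a = 0.706066681, b = 0.260783095.
Then c = 641.1 − a·681942 − b·4105874 = −1551597.95.
At (682188, 4105775): z = 481670.2 + 1070716.7 − 1551597.95 = 789.0 m.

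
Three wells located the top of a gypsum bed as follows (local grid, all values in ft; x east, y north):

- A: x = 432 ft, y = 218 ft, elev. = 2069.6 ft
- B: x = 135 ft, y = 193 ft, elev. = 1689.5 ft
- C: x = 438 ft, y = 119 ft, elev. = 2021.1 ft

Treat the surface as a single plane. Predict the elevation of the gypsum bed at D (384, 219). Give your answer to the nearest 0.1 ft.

2011.0 ft

Let the plane be z = a·x + b·y + c.
B−A: −297a − 25b = −380.1;  C−A: 6a − 99b = −48.5.
Solving gives a = 1.23227, b = 0.56458.
Then c = 2069.6 − a·432 − b·218 = 1414.18.
At (384, 219): z = 473.2 + 123.6 + 1414.18 = 2011.0 ft.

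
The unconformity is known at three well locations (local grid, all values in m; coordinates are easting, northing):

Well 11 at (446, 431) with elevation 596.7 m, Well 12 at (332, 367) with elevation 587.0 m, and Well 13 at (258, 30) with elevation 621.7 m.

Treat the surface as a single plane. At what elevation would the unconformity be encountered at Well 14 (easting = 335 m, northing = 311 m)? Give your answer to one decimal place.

Two edge vectors: Well 11→Well 12 = (-114, -64, -9.7), Well 11→Well 13 = (-188, -401, 25).
Normal n = (Well 11→Well 12) × (Well 11→Well 13) = (-5489.7, 4673.6, 33682).
So ∂z/∂easting = −n_x/n_z = 0.16299 and ∂z/∂northing = −n_y/n_z = −0.13876.
Intercept c from Well 11: 596.7 − 72.69 + 59.80 = 583.81.
At (335, 311): z = 54.6 − 43.2 + 583.81 = 595.3 m.

595.3 m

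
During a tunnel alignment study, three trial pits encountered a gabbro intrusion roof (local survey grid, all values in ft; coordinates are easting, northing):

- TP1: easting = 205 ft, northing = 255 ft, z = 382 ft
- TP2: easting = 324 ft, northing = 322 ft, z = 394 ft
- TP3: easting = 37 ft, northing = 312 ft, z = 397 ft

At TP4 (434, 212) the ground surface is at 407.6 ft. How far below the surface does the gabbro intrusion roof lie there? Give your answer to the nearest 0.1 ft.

Let the plane be z = a·easting + b·northing + c.
TP2−TP1: 119a + 67b = 12;  TP3−TP1: −168a + 57b = 15.
Solving gives a = −0.01779, b = 0.21071.
Then c = 382 − a·205 − b·255 = 331.92.
At (434, 212): z_contact = −7.72 + 44.67 + 331.92 = 368.86 ft.
Depth below ground = 407.6 − 368.86 = 38.7 ft.

38.7 ft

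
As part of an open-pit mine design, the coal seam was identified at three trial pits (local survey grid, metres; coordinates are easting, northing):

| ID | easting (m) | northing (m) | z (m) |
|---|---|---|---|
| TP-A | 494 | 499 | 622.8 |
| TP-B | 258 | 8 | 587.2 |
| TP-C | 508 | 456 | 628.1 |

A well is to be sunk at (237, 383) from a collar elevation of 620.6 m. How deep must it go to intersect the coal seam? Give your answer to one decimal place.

55.1 m

Two edge vectors: TP-A→TP-B = (-236, -491, -35.6), TP-A→TP-C = (14, -43, 5.3).
Normal n = (TP-A→TP-B) × (TP-A→TP-C) = (-4133.1, 752.4, 17022).
So ∂z/∂easting = −n_x/n_z = 0.24281 and ∂z/∂northing = −n_y/n_z = −0.04420.
Intercept c from TP-A: 622.8 − 119.95 + 22.06 = 524.91.
At (237, 383): z_contact = 57.55 − 16.93 + 524.91 = 565.53 m.
Depth below ground = 620.6 − 565.53 = 55.1 m.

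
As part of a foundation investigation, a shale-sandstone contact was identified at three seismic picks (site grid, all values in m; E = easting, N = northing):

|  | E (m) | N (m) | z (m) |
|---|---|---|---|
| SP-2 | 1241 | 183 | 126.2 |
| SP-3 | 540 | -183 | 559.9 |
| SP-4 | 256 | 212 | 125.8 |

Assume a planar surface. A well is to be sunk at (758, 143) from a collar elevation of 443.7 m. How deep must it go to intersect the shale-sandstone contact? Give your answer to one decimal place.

Two edge vectors: SP-2→SP-3 = (-701, -366, 433.7), SP-2→SP-4 = (-985, 29, -0.4).
Normal n = (SP-2→SP-3) × (SP-2→SP-4) = (-12430.9, -427474.9, -380839).
So ∂z/∂E = −n_x/n_z = −0.032641 and ∂z/∂N = −n_y/n_z = −1.122456.
Intercept c from SP-2: 126.2 + 40.51 + 205.41 = 372.12.
At (758, 143): z_contact = −24.74 − 160.51 + 372.12 = 186.86 m.
Depth below ground = 443.7 − 186.86 = 256.8 m.

256.8 m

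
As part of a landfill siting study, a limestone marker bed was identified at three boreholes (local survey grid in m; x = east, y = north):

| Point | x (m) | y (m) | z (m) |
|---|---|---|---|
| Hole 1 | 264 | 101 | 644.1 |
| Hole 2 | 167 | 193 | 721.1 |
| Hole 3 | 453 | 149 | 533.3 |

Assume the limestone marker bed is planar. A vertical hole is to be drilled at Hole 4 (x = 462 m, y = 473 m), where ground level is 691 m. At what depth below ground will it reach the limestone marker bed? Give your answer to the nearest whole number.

107 m

Let the plane be z = a·x + b·y + c.
Hole 2−Hole 1: −97a + 92b = 77;  Hole 3−Hole 1: 189a + 48b = −110.8.
Solving gives a = −0.63009, b = 0.17263.
Then c = 644.1 − a·264 − b·101 = 793.01.
At (462, 473): z_contact = −291.1 + 81.7 + 793.01 = 583.6 m.
Depth below ground = 691 − 583.6 = 107 m.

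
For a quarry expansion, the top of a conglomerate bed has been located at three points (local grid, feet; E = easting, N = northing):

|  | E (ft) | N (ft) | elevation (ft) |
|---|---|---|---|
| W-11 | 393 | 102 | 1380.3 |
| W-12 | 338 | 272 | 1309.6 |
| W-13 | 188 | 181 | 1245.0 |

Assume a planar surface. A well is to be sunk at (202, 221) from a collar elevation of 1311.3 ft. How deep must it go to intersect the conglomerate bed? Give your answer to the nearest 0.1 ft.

67.6 ft

Let the plane be z = a·E + b·N + c.
W-12−W-11: −55a + 170b = −70.7;  W-13−W-11: −205a + 79b = −135.3.
Solving gives a = 0.57091, b = −0.23118.
Then c = 1380.3 − a·393 − b·102 = 1179.51.
At (202, 221): z_contact = 115.32 − 51.09 + 1179.51 = 1243.75 ft.
Depth below ground = 1311.3 − 1243.75 = 67.6 ft.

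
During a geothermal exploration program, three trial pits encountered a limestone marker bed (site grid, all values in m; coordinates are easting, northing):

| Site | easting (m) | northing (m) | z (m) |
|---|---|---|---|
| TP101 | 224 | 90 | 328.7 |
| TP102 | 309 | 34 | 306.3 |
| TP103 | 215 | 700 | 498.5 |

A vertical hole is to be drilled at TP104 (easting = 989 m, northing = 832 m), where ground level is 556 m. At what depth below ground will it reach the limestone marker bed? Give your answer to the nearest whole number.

84 m

Let the plane be z = a·easting + b·northing + c.
TP102−TP101: 85a − 56b = −22.4;  TP103−TP101: −9a + 610b = 169.8.
Solving gives a = −0.08093, b = 0.27717.
Then c = 328.7 − a·224 − b·90 = 321.88.
At (989, 832): z_contact = −80.0 + 230.6 + 321.88 = 472.4 m.
Depth below ground = 556 − 472.4 = 84 m.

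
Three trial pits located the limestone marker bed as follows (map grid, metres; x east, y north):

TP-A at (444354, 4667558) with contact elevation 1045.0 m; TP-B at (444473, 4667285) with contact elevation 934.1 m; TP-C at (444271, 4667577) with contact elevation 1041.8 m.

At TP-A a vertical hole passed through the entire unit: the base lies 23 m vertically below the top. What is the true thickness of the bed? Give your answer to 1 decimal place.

Let the plane be z = a·x + b·y + c.
TP-B−TP-A: 119a − 273b = −110.9;  TP-C−TP-A: −83a + 19b = −3.2.
Solving gives a = 0.14613, b = 0.46992.
|∇z| = √(a²+b²) = 0.49212, so dip δ = arctan(0.49212) = 26.20°.
True thickness = vertical thickness × cos δ = 23 × cos 26.20° = 20.6 m.

20.6 m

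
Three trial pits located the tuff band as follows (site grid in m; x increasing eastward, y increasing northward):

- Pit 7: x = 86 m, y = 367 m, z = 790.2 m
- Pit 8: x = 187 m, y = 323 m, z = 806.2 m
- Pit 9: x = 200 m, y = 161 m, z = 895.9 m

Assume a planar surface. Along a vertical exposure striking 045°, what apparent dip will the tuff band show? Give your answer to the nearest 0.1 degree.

24.6°

Two edge vectors: Pit 7→Pit 8 = (101, -44, 16), Pit 7→Pit 9 = (114, -206, 105.7).
Normal n = (Pit 7→Pit 8) × (Pit 7→Pit 9) = (-1354.8, -8851.7, -15790).
So ∂z/∂x = −n_x/n_z = −0.08580 and ∂z/∂y = −n_y/n_z = −0.56059.
Unit vector along 045° is (sin 45°, cos 45°) = (0.7071, 0.7071).
Slope in that direction = a·(0.7071) + b·(0.7071) = −0.45707.
Apparent dip = arctan|0.45707| = 24.6° (true dip is 29.6°, so apparent ≤ true as expected).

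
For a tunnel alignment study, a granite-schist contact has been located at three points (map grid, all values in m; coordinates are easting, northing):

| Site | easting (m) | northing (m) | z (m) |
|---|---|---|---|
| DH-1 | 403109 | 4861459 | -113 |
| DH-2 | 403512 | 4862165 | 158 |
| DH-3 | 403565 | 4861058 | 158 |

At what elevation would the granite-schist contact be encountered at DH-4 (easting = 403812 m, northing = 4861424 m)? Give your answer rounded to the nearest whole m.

Two edge vectors: DH-1→DH-2 = (403, 706, 271), DH-1→DH-3 = (456, -401, 271).
Normal n = (DH-1→DH-2) × (DH-1→DH-3) = (299997, 14363, -483539).
So ∂z/∂easting = −n_x/n_z = 0.62041945 and ∂z/∂northing = −n_y/n_z = 0.02970391.
Intercept c from DH-1: -113 − 250096.66 − 144404.35 = −394614.01.
At (403812, 4861424): z = 250532.8 + 144403.3 − 394614.01 = 322.1 m.

322 m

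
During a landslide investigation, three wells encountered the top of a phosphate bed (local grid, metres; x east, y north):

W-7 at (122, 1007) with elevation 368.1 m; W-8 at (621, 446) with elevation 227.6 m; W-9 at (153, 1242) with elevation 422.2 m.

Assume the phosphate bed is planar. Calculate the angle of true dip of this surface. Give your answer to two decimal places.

13.15°

Two edge vectors: W-7→W-8 = (499, -561, -140.5), W-7→W-9 = (31, 235, 54.1).
Normal n = (W-7→W-8) × (W-7→W-9) = (2667.4, -31351.4, 134656).
So ∂z/∂x = −n_x/n_z = −0.01981 and ∂z/∂y = −n_y/n_z = 0.23283.
Gradient magnitude |∇z| = √(a² + b²) = √(0.00039 + 0.05421) = 0.23367.
True dip = arctan(0.23367) = 13.15°, dipping toward S (azimuth ≈ 175°).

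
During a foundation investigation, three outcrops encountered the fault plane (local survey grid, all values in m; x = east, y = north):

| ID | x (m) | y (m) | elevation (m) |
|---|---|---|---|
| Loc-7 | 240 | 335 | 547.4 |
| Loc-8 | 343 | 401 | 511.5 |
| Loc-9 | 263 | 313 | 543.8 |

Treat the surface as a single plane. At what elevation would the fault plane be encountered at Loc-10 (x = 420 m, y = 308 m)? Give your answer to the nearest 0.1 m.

Let the plane be z = a·x + b·y + c.
Loc-8−Loc-7: 103a + 66b = −35.9;  Loc-9−Loc-7: 23a − 22b = −3.6.
Solving gives a = −0.27151, b = −0.12022.
Then c = 547.4 − a·240 − b·335 = 652.84.
At (420, 308): z = −114.0 − 37.0 + 652.84 = 501.8 m.

501.8 m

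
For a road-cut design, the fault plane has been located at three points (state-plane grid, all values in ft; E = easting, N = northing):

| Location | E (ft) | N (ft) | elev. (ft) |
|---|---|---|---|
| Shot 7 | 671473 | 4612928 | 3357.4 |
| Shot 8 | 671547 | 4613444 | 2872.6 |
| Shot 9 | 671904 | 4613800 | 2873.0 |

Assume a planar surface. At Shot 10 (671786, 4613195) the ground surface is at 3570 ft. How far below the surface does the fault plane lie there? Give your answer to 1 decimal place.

162.8 ft

Two edge vectors: Shot 7→Shot 8 = (74, 516, -484.8), Shot 7→Shot 9 = (431, 872, -484.4).
Normal n = (Shot 7→Shot 8) × (Shot 7→Shot 9) = (172795.2, -173103.2, -157868).
So ∂z/∂E = −n_x/n_z = 1.094554945 and ∂z/∂N = −n_y/n_z = −1.096505942.
Intercept c from Shot 7: 3357.4 − 734964.09 + 5058102.96 = 4326496.27.
At (671786, 4613195): z_contact = 735306.69 − 5058395.73 + 4326496.27 = 3407.23 ft.
Depth below ground = 3570 − 3407.23 = 162.8 ft.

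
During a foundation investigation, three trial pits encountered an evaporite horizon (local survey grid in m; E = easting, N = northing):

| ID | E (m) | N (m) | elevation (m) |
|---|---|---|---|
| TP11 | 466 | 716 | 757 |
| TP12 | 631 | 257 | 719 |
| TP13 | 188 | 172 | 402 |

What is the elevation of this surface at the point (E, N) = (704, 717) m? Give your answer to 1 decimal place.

Two edge vectors: TP11→TP12 = (165, -459, -38), TP11→TP13 = (-278, -544, -355).
Normal n = (TP11→TP12) × (TP11→TP13) = (142273, 69139, -217362).
So ∂z/∂E = −n_x/n_z = 0.65454 and ∂z/∂N = −n_y/n_z = 0.31808.
Intercept c from TP11: 757 − 305.02 − 227.75 = 224.24.
At (704, 717): z = 460.8 + 228.1 + 224.24 = 913.1 m.

913.1 m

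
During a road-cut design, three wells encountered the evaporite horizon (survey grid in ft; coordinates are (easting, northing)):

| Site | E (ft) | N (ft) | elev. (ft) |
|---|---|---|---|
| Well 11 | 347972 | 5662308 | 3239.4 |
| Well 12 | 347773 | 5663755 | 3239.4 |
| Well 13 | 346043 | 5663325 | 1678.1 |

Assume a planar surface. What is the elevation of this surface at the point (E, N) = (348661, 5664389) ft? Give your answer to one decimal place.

Let the plane be z = a·E + b·N + c.
Well 12−Well 11: −199a + 1447b = 0;  Well 13−Well 11: −1929a + 1017b = −1561.3.
Solving gives a = 0.872655782, b = 0.120012785.
Then c = 3239.4 − a·347972 − b·5662308 = −979969.73.
At (348661, 5664389): z = 304261.0 + 679799.1 − 979969.73 = 4090.4 ft.

4090.4 ft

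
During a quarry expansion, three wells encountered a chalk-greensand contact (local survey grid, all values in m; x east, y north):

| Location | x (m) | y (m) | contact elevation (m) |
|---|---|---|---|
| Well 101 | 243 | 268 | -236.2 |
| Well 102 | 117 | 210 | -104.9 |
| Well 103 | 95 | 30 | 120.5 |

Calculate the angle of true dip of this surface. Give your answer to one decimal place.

Two edge vectors: Well 101→Well 102 = (-126, -58, 131.3), Well 101→Well 103 = (-148, -238, 356.7).
Normal n = (Well 101→Well 102) × (Well 101→Well 103) = (10560.8, 25511.8, 21404).
So ∂z/∂x = −n_x/n_z = −0.49340 and ∂z/∂y = −n_y/n_z = −1.19192.
Gradient magnitude |∇z| = √(a² + b²) = √(0.24345 + 1.42067) = 1.29001.
True dip = arctan(1.29001) = 52.2°, dipping toward NNE (azimuth ≈ 022°).

52.2°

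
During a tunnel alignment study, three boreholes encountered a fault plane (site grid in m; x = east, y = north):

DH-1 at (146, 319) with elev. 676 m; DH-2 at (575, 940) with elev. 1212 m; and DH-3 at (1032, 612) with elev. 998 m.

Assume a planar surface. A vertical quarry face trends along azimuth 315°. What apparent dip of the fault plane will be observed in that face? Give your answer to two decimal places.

Let the plane be z = a·x + b·y + c.
DH-2−DH-1: 429a + 621b = 536;  DH-3−DH-1: 886a + 293b = 322.
Solving gives a = 0.10109, b = 0.79329.
Unit vector along 315° is (sin 315°, cos 315°) = (-0.7071, 0.7071).
Slope in that direction = a·(-0.7071) + b·(0.7071) = 0.48946.
Apparent dip = arctan|0.48946| = 26.08° (true dip is 38.6°, so apparent ≤ true as expected).

26.08°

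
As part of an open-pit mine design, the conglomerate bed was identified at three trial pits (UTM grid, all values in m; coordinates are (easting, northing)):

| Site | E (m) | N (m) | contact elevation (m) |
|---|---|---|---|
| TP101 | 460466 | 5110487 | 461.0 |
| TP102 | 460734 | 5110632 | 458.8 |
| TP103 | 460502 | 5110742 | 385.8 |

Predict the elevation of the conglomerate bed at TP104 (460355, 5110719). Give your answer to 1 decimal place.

Two edge vectors: TP101→TP102 = (268, 145, -2.2), TP101→TP103 = (36, 255, -75.2).
Normal n = (TP101→TP102) × (TP101→TP103) = (-10343, 20074.4, 63120).
So ∂z/∂E = −n_x/n_z = 0.163862484 and ∂z/∂N = −n_y/n_z = −0.318035488.
Intercept c from TP101: 461 − 75453.10 + 1625316.23 = 1550324.12.
At (460355, 5110719): z = 75434.9 − 1625390.0 + 1550324.12 = 369.0 m.

369.0 m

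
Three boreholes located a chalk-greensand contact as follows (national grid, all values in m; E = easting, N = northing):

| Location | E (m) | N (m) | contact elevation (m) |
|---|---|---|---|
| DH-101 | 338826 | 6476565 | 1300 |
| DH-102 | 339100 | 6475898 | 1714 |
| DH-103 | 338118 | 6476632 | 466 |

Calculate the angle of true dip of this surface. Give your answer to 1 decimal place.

49.6°

Two edge vectors: DH-101→DH-102 = (274, -667, 414), DH-101→DH-103 = (-708, 67, -834).
Normal n = (DH-101→DH-102) × (DH-101→DH-103) = (528540, -64596, -453878).
So ∂z/∂E = −n_x/n_z = 1.16450 and ∂z/∂N = −n_y/n_z = −0.14232.
Gradient magnitude |∇z| = √(a² + b²) = √(1.35606 + 0.02026) = 1.17316.
True dip = arctan(1.17316) = 49.6°, dipping toward W (azimuth ≈ 277°).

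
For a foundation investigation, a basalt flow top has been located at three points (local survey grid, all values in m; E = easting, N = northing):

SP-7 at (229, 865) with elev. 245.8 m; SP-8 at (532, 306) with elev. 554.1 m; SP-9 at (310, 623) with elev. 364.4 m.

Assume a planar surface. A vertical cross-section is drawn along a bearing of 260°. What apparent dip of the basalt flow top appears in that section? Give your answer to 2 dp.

Let the plane be z = a·E + b·N + c.
SP-8−SP-7: 303a − 559b = 308.3;  SP-9−SP-7: 81a − 242b = 118.6.
Solving gives a = 0.29633, b = −0.39090.
Unit vector along 260° is (sin 260°, cos 260°) = (-0.9848, -0.1736).
Slope in that direction = a·(-0.9848) + b·(-0.1736) = −0.22395.
Apparent dip = arctan|0.22395| = 12.62° (true dip is 26.1°, so apparent ≤ true as expected).

12.62°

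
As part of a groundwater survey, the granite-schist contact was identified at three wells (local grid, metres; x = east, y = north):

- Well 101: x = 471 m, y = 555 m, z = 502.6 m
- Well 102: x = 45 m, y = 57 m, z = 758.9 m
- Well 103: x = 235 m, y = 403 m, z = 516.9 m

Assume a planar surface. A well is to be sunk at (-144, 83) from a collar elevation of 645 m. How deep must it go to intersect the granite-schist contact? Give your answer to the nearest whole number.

Two edge vectors: Well 101→Well 102 = (-426, -498, 256.3), Well 101→Well 103 = (-236, -152, 14.3).
Normal n = (Well 101→Well 102) × (Well 101→Well 103) = (31836.2, -54395, -52776).
So ∂z/∂x = −n_x/n_z = 0.60323 and ∂z/∂y = −n_y/n_z = −1.03068.
Intercept c from Well 101: 502.6 − 284.12 + 572.03 = 790.50.
At (-144, 83): z_contact = −86.9 − 85.5 + 790.50 = 618.1 m.
Depth below ground = 645 − 618.1 = 27 m.

27 m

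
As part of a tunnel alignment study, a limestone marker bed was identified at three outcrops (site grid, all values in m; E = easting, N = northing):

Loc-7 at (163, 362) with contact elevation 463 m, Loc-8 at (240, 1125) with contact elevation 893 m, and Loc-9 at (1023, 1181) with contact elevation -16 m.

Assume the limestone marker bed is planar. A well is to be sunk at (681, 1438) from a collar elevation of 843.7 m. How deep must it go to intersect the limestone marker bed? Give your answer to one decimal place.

Two edge vectors: Loc-7→Loc-8 = (77, 763, 430), Loc-7→Loc-9 = (860, 819, -479).
Normal n = (Loc-7→Loc-8) × (Loc-7→Loc-9) = (-717647, 406683, -593117).
So ∂z/∂E = −n_x/n_z = −1.209959 and ∂z/∂N = −n_y/n_z = 0.685671.
Intercept c from Loc-7: 463 + 197.22 − 248.21 = 412.01.
At (681, 1438): z_contact = −823.98 + 985.99 + 412.01 = 574.02 m.
Depth below ground = 843.7 − 574.02 = 269.7 m.

269.7 m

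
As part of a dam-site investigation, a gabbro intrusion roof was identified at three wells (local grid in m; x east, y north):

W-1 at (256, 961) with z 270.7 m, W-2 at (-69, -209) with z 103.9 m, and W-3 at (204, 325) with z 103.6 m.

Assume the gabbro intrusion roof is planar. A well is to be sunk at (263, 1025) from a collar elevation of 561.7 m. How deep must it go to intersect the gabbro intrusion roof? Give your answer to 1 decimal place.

275.3 m

Two edge vectors: W-1→W-2 = (-325, -1170, -166.8), W-1→W-3 = (-52, -636, -167.1).
Normal n = (W-1→W-2) × (W-1→W-3) = (89422.2, -45633.9, 145860).
So ∂z/∂x = −n_x/n_z = −0.613069 and ∂z/∂y = −n_y/n_z = 0.312861.
Intercept c from W-1: 270.7 + 156.95 − 300.66 = 126.99.
At (263, 1025): z_contact = −161.24 + 320.68 + 126.99 = 286.43 m.
Depth below ground = 561.7 − 286.43 = 275.3 m.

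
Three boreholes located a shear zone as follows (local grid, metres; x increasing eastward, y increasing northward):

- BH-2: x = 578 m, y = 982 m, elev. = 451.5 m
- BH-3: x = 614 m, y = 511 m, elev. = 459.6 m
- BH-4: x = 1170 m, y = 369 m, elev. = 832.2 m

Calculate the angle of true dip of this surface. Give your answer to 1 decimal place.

Two edge vectors: BH-2→BH-3 = (36, -471, 8.1), BH-2→BH-4 = (592, -613, 380.7).
Normal n = (BH-2→BH-3) × (BH-2→BH-4) = (-174344.4, -8910, 256764).
So ∂z/∂x = −n_x/n_z = 0.67901 and ∂z/∂y = −n_y/n_z = 0.03470.
Gradient magnitude |∇z| = √(a² + b²) = √(0.46105 + 0.00120) = 0.67989.
True dip = arctan(0.67989) = 34.2°, dipping toward W (azimuth ≈ 267°).

34.2°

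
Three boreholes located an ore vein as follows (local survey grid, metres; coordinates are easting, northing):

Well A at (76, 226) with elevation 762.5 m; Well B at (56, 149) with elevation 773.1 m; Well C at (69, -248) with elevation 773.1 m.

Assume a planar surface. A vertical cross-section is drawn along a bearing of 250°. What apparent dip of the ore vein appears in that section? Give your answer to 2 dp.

Two edge vectors: Well A→Well B = (-20, -77, 10.6), Well A→Well C = (-7, -474, 10.6).
Normal n = (Well A→Well B) × (Well A→Well C) = (4208.2, 137.8, 8941).
So ∂z/∂easting = −n_x/n_z = −0.47066 and ∂z/∂northing = −n_y/n_z = −0.01541.
Unit vector along 250° is (sin 250°, cos 250°) = (-0.9397, -0.3420).
Slope in that direction = a·(-0.9397) + b·(-0.3420) = 0.44755.
Apparent dip = arctan|0.44755| = 24.11° (true dip is 25.2°, so apparent ≤ true as expected).

24.11°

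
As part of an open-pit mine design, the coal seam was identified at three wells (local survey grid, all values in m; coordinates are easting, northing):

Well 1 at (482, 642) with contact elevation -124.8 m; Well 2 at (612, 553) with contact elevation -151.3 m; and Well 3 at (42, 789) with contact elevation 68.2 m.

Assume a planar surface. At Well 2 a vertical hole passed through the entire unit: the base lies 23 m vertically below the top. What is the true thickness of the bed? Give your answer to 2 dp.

Let the plane be z = a·easting + b·northing + c.
Well 2−Well 1: 130a − 89b = −26.5;  Well 3−Well 1: −440a + 147b = 193.
Solving gives a = −0.66242, b = −0.66983.
|∇z| = √(a²+b²) = 0.94205, so dip δ = arctan(0.94205) = 43.29°.
True thickness = vertical thickness × cos δ = 23 × cos 43.29° = 16.74 m.

16.74 m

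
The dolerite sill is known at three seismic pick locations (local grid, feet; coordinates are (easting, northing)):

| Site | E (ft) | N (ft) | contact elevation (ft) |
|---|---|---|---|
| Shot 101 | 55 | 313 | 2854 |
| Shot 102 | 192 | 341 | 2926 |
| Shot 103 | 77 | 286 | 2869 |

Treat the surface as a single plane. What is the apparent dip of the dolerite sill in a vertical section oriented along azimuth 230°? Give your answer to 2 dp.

19.27°

Let the plane be z = a·E + b·N + c.
Shot 102−Shot 101: 137a + 28b = 72;  Shot 103−Shot 101: 22a − 27b = 15.
Solving gives a = 0.54786, b = −0.10915.
Unit vector along 230° is (sin 230°, cos 230°) = (-0.7660, -0.6428).
Slope in that direction = a·(-0.7660) + b·(-0.6428) = −0.34952.
Apparent dip = arctan|0.34952| = 19.27° (true dip is 29.2°, so apparent ≤ true as expected).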